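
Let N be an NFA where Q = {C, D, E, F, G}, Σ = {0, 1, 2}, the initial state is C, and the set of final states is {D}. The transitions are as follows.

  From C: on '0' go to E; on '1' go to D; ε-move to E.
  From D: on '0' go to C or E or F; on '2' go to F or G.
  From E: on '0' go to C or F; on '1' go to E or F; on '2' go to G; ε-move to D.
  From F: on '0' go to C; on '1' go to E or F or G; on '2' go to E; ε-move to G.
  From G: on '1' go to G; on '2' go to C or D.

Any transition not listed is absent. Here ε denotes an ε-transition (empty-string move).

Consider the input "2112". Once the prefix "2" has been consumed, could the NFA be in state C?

No

Start: ε-closure({C}) = {C, D, E}.
Read '2': C→∅, D→{F, G}, E→{G}; now {F, G}.
State C is not in {F, G}.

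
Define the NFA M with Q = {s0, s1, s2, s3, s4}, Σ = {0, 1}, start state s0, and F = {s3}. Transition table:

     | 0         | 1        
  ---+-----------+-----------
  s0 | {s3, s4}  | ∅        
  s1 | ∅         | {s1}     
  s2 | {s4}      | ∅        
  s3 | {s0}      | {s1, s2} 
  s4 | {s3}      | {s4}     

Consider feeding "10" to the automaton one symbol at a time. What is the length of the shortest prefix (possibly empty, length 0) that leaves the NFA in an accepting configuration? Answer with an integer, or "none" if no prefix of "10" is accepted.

none

Start in {s0}.
Read '1': s0→∅; now ∅.
The set is empty and remains empty for the remaining 1 symbol.
No reachable set along the way intersects F.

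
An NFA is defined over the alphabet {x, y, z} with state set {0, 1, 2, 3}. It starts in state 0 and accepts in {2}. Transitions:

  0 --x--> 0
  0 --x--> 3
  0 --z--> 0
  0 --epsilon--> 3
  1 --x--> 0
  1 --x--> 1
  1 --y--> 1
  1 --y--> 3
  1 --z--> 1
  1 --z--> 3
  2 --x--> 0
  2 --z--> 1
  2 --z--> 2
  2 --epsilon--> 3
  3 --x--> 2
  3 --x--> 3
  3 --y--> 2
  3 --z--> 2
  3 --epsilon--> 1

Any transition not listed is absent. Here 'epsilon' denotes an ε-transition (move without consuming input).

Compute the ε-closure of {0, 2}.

Begin with {0, 2}.
ε-move 0 → 3; add 3.
ε-move 3 → 1; add 1.

{0, 1, 2, 3}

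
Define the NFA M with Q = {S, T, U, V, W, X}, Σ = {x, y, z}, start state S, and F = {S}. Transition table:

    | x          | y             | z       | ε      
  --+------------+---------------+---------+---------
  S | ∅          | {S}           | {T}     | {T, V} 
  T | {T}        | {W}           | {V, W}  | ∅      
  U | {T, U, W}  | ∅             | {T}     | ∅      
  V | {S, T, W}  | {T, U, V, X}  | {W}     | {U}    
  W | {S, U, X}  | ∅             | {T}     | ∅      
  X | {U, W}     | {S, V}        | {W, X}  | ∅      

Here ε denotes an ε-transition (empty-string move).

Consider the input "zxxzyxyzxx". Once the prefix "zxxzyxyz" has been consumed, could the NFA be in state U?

Yes

Start: ε-closure({S}) = {S, T, U, V}.
Read 'z': S→{T}, T→{V, W}, U→{T}, V→{W}; union {T, V, W}; ε-closure = {T, U, V, W}.
Read 'x': T→{T}, U→{T, U, W}, V→{S, T, W}, W→{S, U, X}; union {S, T, U, W, X}; ε-closure = {S, T, U, V, W, X}.
Read 'x': S→∅, T→{T}, U→{T, U, W}, V→{S, T, W}, W→{S, U, X}, X→{U, W}; union {S, T, U, W, X}; ε-closure = {S, T, U, V, W, X}.
Read 'z': S→{T}, T→{V, W}, U→{T}, V→{W}, W→{T}, X→{W, X}; union {T, V, W, X}; ε-closure = {T, U, V, W, X}.
Read 'y': T→{W}, U→∅, V→{T, U, V, X}, W→∅, X→{S, V}; now {S, T, U, V, W, X}.
Read 'x': S→∅, T→{T}, U→{T, U, W}, V→{S, T, W}, W→{S, U, X}, X→{U, W}; union {S, T, U, W, X}; ε-closure = {S, T, U, V, W, X}.
Read 'y': S→{S}, T→{W}, U→∅, V→{T, U, V, X}, W→∅, X→{S, V}; now {S, T, U, V, W, X}.
Read 'z': S→{T}, T→{V, W}, U→{T}, V→{W}, W→{T}, X→{W, X}; union {T, V, W, X}; ε-closure = {T, U, V, W, X}.
State U is in {T, U, V, W, X}.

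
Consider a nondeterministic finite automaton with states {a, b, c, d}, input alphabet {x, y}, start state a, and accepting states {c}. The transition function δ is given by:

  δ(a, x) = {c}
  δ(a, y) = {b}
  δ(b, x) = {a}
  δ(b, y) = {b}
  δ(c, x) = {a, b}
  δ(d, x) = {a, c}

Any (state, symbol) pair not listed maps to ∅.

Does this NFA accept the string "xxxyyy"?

No

Start in {a}.
Read 'x': a→{c}; now {c}.
Read 'x': c→{a, b}; now {a, b}.
Read 'x': a→{c}, b→{a}; now {a, c}.
Read 'y': a→{b}, c→∅; now {b}.
Read 'y': b→{b}; now {b}.
Read 'y': b→{b}; now {b}.
The final set {b} contains no accepting state.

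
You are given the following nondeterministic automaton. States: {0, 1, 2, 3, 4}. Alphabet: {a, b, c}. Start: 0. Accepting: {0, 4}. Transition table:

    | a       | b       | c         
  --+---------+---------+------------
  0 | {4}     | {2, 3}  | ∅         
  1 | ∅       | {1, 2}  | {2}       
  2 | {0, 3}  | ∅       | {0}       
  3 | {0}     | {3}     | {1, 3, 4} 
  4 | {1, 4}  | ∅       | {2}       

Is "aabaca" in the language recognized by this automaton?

Yes

Start in {0}.
Read 'a': 0→{4}; now {4}.
Read 'a': 4→{1, 4}; now {1, 4}.
Read 'b': 1→{1, 2}, 4→∅; now {1, 2}.
Read 'a': 1→∅, 2→{0, 3}; now {0, 3}.
Read 'c': 0→∅, 3→{1, 3, 4}; now {1, 3, 4}.
Read 'a': 1→∅, 3→{0}, 4→{1, 4}; now {0, 1, 4}.
The final set {0, 1, 4} contains the accepting states 0, 4.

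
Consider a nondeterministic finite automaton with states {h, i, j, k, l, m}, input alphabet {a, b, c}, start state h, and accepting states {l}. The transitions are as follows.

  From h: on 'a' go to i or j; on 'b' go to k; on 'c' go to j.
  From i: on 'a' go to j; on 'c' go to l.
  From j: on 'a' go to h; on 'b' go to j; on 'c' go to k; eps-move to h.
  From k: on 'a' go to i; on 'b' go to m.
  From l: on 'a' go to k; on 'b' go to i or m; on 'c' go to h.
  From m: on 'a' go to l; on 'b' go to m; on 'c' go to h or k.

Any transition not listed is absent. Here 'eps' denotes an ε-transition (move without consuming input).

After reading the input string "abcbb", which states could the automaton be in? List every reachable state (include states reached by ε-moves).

{h, j, k, m}

Start in {h}.
Read 'a': h→{i, j}; union {i, j}; ε-closure = {h, i, j}.
Read 'b': h→{k}, i→∅, j→{j}; union {j, k}; ε-closure = {h, j, k}.
Read 'c': h→{j}, j→{k}, k→∅; union {j, k}; ε-closure = {h, j, k}.
Read 'b': h→{k}, j→{j}, k→{m}; union {j, k, m}; ε-closure = {h, j, k, m}.
Read 'b': h→{k}, j→{j}, k→{m}, m→{m}; union {j, k, m}; ε-closure = {h, j, k, m}.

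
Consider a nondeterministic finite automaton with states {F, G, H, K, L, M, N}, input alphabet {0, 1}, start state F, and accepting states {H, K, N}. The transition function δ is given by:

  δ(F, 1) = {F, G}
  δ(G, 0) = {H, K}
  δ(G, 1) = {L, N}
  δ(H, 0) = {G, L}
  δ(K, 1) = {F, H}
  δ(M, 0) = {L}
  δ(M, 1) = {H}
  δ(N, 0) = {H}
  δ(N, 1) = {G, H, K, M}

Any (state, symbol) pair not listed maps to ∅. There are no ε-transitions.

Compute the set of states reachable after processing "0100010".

∅

Start in {F}.
Read '0': F→∅; now ∅.
The set is empty and remains empty for the remaining 6 symbols.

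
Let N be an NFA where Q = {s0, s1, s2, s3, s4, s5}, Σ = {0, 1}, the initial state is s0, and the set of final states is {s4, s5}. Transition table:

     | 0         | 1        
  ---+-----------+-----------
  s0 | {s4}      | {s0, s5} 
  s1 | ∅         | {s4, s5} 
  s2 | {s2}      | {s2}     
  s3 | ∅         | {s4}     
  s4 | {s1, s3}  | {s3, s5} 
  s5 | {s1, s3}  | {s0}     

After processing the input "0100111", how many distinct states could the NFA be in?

Start in {s0}.
Read '0': s0→{s4}; now {s4}.
Read '1': s4→{s3, s5}; now {s3, s5}.
Read '0': s3→∅, s5→{s1, s3}; now {s1, s3}.
Read '0': s1→∅, s3→∅; now ∅.
The set is empty and remains empty for the remaining 3 symbols.
That set has 0 states.

0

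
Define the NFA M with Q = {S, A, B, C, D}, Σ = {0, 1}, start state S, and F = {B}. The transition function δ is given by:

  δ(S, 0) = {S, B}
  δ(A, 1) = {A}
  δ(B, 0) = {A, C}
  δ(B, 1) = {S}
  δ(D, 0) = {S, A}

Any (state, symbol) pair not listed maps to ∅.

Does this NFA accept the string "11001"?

No

Start in {S}.
Read '1': {S} → ∅.
The set is empty and remains empty for the remaining 4 symbols.
The final set ∅ contains no accepting state.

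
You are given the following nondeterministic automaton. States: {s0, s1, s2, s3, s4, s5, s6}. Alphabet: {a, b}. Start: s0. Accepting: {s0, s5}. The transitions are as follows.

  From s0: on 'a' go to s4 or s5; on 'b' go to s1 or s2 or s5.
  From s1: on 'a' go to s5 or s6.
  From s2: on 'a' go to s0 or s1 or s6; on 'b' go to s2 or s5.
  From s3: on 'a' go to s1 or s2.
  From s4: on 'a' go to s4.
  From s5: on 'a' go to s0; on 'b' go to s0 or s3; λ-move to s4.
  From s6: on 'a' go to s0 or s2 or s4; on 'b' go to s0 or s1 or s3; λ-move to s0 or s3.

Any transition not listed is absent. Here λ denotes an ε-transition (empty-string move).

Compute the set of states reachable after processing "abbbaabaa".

{s0, s1, s2, s3, s4, s5, s6}

Start in {s0}.
Read 'a': s0→{s4, s5}; now {s4, s5}.
Read 'b': s4→∅, s5→{s0, s3}; now {s0, s3}.
Read 'b': s0→{s1, s2, s5}, s3→∅; union {s1, s2, s5}; ε-closure = {s1, s2, s4, s5}.
Read 'b': s1→∅, s2→{s2, s5}, s4→∅, s5→{s0, s3}; union {s0, s2, s3, s5}; ε-closure = {s0, s2, s3, s4, s5}.
Read 'a': s0→{s4, s5}, s2→{s0, s1, s6}, s3→{s1, s2}, s4→{s4}, s5→{s0}; union {s0, s1, s2, s4, s5, s6}; ε-closure = {s0, s1, s2, s3, s4, s5, s6}.
Read 'a': s0→{s4, s5}, s1→{s5, s6}, s2→{s0, s1, s6}, s3→{s1, s2}, s4→{s4}, s5→{s0}, s6→{s0, s2, s4}; union {s0, s1, s2, s4, s5, s6}; ε-closure = {s0, s1, s2, s3, s4, s5, s6}.
Read 'b': s0→{s1, s2, s5}, s1→∅, s2→{s2, s5}, s3→∅, s4→∅, s5→{s0, s3}, s6→{s0, s1, s3}; union {s0, s1, s2, s3, s5}; ε-closure = {s0, s1, s2, s3, s4, s5}.
Read 'a': s0→{s4, s5}, s1→{s5, s6}, s2→{s0, s1, s6}, s3→{s1, s2}, s4→{s4}, s5→{s0}; union {s0, s1, s2, s4, s5, s6}; ε-closure = {s0, s1, s2, s3, s4, s5, s6}.
Read 'a': s0→{s4, s5}, s1→{s5, s6}, s2→{s0, s1, s6}, s3→{s1, s2}, s4→{s4}, s5→{s0}, s6→{s0, s2, s4}; union {s0, s1, s2, s4, s5, s6}; ε-closure = {s0, s1, s2, s3, s4, s5, s6}.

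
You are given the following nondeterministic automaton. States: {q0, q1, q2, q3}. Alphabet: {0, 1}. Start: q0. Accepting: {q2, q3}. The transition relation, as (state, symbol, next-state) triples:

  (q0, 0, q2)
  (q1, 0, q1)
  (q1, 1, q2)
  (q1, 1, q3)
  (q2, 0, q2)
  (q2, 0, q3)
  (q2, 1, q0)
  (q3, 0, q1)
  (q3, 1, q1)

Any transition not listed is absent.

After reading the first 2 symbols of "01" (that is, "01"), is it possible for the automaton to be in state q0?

Yes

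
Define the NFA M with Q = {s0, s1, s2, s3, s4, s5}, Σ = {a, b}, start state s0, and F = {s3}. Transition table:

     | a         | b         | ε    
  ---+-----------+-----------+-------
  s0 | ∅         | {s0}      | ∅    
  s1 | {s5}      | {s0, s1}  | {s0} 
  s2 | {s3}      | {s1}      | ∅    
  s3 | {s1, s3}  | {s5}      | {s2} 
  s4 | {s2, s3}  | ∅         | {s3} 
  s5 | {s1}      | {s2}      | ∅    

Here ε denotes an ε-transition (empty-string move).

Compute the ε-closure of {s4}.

{s2, s3, s4}

Begin with {s4}.
ε-move s4 → s3; add s3.
ε-move s3 → s2; add s2.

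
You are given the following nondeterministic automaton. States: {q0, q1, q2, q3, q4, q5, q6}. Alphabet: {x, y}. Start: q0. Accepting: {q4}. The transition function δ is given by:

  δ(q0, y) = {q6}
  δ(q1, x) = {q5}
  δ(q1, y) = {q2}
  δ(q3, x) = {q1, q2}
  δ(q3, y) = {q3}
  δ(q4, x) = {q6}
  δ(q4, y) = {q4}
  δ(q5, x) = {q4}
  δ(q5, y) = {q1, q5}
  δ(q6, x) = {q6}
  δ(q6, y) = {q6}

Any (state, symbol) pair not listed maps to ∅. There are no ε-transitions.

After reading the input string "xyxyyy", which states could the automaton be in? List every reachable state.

Start in {q0}.
Read 'x': {q0} → ∅.
The set is empty and remains empty for the remaining 5 symbols.

∅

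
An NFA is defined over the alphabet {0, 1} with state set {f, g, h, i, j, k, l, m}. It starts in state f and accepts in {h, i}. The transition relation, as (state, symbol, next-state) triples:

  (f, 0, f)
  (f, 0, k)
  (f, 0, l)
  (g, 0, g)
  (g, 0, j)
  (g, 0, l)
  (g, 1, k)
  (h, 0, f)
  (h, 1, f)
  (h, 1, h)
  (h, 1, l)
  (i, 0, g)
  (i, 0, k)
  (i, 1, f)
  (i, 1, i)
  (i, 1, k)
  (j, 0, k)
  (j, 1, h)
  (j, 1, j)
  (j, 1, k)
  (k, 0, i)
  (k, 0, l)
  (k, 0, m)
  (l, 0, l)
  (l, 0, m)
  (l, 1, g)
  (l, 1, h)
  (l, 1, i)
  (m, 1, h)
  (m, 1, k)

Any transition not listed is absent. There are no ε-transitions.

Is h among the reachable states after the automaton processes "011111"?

Yes

Start in {f}.
Read '0': {f} → {f, k, l}.
Read '1': {f, k, l} → {g, h, i}.
Read '1': {g, h, i} → {f, h, i, k, l}.
Read '1': {f, h, i, k, l} → {f, g, h, i, k, l}.
Read '1': {f, g, h, i, k, l} → {f, g, h, i, k, l}.
Read '1': {f, g, h, i, k, l} → {f, g, h, i, k, l}.
State h is in {f, g, h, i, k, l}.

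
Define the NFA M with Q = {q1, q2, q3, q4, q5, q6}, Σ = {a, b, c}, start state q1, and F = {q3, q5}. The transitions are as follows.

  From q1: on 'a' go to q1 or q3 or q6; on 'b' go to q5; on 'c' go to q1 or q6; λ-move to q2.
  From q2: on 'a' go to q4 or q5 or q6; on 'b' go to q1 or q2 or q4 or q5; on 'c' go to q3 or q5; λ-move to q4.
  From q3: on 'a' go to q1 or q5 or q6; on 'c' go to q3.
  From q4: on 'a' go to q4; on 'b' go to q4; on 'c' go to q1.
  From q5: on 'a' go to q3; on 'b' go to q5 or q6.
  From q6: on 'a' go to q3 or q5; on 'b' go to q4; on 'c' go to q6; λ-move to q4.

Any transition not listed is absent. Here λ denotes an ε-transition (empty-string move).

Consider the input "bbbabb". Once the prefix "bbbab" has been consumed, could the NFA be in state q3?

Start: ε-closure({q1}) = {q1, q2, q4}.
Read 'b': q1→{q5}, q2→{q1, q2, q4, q5}, q4→{q4}; now {q1, q2, q4, q5}.
Read 'b': q1→{q5}, q2→{q1, q2, q4, q5}, q4→{q4}, q5→{q5, q6}; now {q1, q2, q4, q5, q6}.
Read 'b': q1→{q5}, q2→{q1, q2, q4, q5}, q4→{q4}, q5→{q5, q6}, q6→{q4}; now {q1, q2, q4, q5, q6}.
Read 'a': q1→{q1, q3, q6}, q2→{q4, q5, q6}, q4→{q4}, q5→{q3}, q6→{q3, q5}; union {q1, q3, q4, q5, q6}; ε-closure = {q1, q2, q3, q4, q5, q6}.
Read 'b': q1→{q5}, q2→{q1, q2, q4, q5}, q3→∅, q4→{q4}, q5→{q5, q6}, q6→{q4}; now {q1, q2, q4, q5, q6}.
State q3 is not in {q1, q2, q4, q5, q6}.

No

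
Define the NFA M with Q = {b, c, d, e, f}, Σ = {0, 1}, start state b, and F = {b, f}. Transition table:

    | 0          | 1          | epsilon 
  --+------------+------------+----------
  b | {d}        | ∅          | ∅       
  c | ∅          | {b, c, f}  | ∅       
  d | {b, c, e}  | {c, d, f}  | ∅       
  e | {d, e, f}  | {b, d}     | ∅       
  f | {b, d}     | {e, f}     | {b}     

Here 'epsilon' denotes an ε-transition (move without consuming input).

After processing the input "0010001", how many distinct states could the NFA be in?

Start in {b}.
Read '0': b→{d}; now {d}.
Read '0': d→{b, c, e}; now {b, c, e}.
Read '1': b→∅, c→{b, c, f}, e→{b, d}; now {b, c, d, f}.
Read '0': b→{d}, c→∅, d→{b, c, e}, f→{b, d}; now {b, c, d, e}.
Read '0': b→{d}, c→∅, d→{b, c, e}, e→{d, e, f}; now {b, c, d, e, f}.
Read '0': b→{d}, c→∅, d→{b, c, e}, e→{d, e, f}, f→{b, d}; now {b, c, d, e, f}.
Read '1': b→∅, c→{b, c, f}, d→{c, d, f}, e→{b, d}, f→{e, f}; now {b, c, d, e, f}.
That set has 5 states.

5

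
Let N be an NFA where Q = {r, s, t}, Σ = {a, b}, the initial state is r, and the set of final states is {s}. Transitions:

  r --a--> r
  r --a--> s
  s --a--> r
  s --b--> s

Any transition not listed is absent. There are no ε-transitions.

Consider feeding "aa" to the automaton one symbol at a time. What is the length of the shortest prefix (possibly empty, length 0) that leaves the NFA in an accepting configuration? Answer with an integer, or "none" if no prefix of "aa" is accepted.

1

Start in {r}.
Read 'a': {r} → {r, s}.
None of the earlier sets intersect F, but {r, s} does.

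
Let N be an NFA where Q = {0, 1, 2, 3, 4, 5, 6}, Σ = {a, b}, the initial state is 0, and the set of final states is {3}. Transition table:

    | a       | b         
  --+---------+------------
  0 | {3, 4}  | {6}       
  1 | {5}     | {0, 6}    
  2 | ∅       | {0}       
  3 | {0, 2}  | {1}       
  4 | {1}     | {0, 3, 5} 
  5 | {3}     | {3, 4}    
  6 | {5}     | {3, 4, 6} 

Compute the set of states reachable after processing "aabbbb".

{0, 1, 3, 4, 5, 6}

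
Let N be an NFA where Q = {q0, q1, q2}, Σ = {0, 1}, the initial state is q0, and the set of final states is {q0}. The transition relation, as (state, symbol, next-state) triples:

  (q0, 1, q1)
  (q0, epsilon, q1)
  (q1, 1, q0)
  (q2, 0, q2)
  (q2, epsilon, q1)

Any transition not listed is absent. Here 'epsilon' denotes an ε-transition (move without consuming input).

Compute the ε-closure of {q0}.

{q0, q1}

Begin with {q0}.
ε-move q0 → q1; add q1.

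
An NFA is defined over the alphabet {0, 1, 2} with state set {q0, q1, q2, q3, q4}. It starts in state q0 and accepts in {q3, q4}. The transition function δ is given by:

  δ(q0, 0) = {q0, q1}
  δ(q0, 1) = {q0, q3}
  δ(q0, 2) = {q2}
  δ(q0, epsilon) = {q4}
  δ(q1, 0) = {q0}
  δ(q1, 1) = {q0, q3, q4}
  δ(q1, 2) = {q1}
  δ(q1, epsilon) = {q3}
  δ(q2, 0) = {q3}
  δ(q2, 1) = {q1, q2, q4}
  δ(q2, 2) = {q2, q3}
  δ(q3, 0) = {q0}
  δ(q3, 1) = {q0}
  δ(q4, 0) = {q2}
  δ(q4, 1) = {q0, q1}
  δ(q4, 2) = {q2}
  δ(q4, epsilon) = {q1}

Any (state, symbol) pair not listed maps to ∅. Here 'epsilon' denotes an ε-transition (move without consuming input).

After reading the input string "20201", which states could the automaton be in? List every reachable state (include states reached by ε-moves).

Start: ε-closure({q0}) = {q0, q1, q3, q4}.
Read '2': q0→{q2}, q1→{q1}, q3→∅, q4→{q2}; union {q1, q2}; ε-closure = {q1, q2, q3}.
Read '0': q1→{q0}, q2→{q3}, q3→{q0}; union {q0, q3}; ε-closure = {q0, q1, q3, q4}.
Read '2': q0→{q2}, q1→{q1}, q3→∅, q4→{q2}; union {q1, q2}; ε-closure = {q1, q2, q3}.
Read '0': q1→{q0}, q2→{q3}, q3→{q0}; union {q0, q3}; ε-closure = {q0, q1, q3, q4}.
Read '1': q0→{q0, q3}, q1→{q0, q3, q4}, q3→{q0}, q4→{q0, q1}; now {q0, q1, q3, q4}.

{q0, q1, q3, q4}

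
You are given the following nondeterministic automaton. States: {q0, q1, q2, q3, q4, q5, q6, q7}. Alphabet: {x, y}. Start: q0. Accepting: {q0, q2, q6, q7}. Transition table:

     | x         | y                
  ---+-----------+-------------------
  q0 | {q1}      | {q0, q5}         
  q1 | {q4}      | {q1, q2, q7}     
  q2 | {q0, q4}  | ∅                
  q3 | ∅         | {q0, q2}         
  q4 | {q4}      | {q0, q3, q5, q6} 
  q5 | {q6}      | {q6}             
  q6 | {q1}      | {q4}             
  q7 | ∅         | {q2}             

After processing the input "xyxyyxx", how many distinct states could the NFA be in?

2

Start in {q0}.
Read 'x': q0→{q1}; now {q1}.
Read 'y': q1→{q1, q2, q7}; now {q1, q2, q7}.
Read 'x': q1→{q4}, q2→{q0, q4}, q7→∅; now {q0, q4}.
Read 'y': q0→{q0, q5}, q4→{q0, q3, q5, q6}; now {q0, q3, q5, q6}.
Read 'y': q0→{q0, q5}, q3→{q0, q2}, q5→{q6}, q6→{q4}; now {q0, q2, q4, q5, q6}.
Read 'x': q0→{q1}, q2→{q0, q4}, q4→{q4}, q5→{q6}, q6→{q1}; now {q0, q1, q4, q6}.
Read 'x': q0→{q1}, q1→{q4}, q4→{q4}, q6→{q1}; now {q1, q4}.
That set has 2 states.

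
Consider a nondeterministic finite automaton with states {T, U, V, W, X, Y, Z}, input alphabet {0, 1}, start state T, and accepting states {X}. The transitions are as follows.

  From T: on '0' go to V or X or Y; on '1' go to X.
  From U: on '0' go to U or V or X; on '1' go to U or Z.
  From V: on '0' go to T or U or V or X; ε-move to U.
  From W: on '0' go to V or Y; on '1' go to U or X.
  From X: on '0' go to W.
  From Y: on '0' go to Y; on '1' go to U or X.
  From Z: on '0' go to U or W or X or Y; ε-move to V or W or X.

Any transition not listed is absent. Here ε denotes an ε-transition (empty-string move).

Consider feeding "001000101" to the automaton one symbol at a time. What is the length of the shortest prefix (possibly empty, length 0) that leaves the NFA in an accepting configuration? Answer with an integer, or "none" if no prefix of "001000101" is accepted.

Start in {T}.
Read '0': {T} → {U, V, X, Y}.
None of the earlier sets intersect F, but {U, V, X, Y} does.

1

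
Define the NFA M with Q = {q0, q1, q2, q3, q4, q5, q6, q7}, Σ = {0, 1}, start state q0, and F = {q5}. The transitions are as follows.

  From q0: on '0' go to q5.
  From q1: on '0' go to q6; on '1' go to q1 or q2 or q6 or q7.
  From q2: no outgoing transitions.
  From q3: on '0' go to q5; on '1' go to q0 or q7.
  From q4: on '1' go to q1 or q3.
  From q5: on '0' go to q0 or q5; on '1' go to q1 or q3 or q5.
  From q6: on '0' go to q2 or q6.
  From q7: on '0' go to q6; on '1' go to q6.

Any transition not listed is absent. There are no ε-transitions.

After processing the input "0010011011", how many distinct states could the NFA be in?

Start in {q0}.
Read '0': q0→{q5}; now {q5}.
Read '0': q5→{q0, q5}; now {q0, q5}.
Read '1': q0→∅, q5→{q1, q3, q5}; now {q1, q3, q5}.
Read '0': q1→{q6}, q3→{q5}, q5→{q0, q5}; now {q0, q5, q6}.
Read '0': q0→{q5}, q5→{q0, q5}, q6→{q2, q6}; now {q0, q2, q5, q6}.
Read '1': q0→∅, q2→∅, q5→{q1, q3, q5}, q6→∅; now {q1, q3, q5}.
Read '1': q1→{q1, q2, q6, q7}, q3→{q0, q7}, q5→{q1, q3, q5}; now {q0, q1, q2, q3, q5, q6, q7}.
Read '0': q0→{q5}, q1→{q6}, q2→∅, q3→{q5}, q5→{q0, q5}, q6→{q2, q6}, q7→{q6}; now {q0, q2, q5, q6}.
Read '1': q0→∅, q2→∅, q5→{q1, q3, q5}, q6→∅; now {q1, q3, q5}.
Read '1': q1→{q1, q2, q6, q7}, q3→{q0, q7}, q5→{q1, q3, q5}; now {q0, q1, q2, q3, q5, q6, q7}.
That set has 7 states.

7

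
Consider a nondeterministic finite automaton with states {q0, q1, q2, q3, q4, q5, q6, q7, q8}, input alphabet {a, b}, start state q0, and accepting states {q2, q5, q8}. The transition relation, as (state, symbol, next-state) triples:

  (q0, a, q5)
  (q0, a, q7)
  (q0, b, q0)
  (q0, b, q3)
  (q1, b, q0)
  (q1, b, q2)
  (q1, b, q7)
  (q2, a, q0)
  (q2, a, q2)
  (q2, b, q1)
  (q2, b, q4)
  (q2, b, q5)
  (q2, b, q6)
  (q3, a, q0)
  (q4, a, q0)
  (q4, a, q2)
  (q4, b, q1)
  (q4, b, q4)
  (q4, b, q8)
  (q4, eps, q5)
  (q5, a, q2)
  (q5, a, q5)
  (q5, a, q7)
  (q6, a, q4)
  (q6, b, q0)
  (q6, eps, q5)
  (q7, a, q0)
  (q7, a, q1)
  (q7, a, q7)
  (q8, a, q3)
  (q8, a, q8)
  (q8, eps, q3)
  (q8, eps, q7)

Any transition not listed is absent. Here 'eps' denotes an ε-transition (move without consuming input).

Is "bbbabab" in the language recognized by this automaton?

Start in {q0}.
Read 'b': q0→{q0, q3}; now {q0, q3}.
Read 'b': q0→{q0, q3}, q3→∅; now {q0, q3}.
Read 'b': q0→{q0, q3}, q3→∅; now {q0, q3}.
Read 'a': q0→{q5, q7}, q3→{q0}; now {q0, q5, q7}.
Read 'b': q0→{q0, q3}, q5→∅, q7→∅; now {q0, q3}.
Read 'a': q0→{q5, q7}, q3→{q0}; now {q0, q5, q7}.
Read 'b': q0→{q0, q3}, q5→∅, q7→∅; now {q0, q3}.
The final set {q0, q3} contains no accepting state.

No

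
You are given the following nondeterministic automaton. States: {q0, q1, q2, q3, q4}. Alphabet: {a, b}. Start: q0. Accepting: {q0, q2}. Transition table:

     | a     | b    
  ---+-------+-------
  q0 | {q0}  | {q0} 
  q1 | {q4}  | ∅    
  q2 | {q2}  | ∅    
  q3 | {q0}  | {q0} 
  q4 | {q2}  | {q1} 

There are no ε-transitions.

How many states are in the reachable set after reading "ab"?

Start in {q0}.
Read 'a': {q0} → {q0}.
Read 'b': {q0} → {q0}.
That set has 1 state.

1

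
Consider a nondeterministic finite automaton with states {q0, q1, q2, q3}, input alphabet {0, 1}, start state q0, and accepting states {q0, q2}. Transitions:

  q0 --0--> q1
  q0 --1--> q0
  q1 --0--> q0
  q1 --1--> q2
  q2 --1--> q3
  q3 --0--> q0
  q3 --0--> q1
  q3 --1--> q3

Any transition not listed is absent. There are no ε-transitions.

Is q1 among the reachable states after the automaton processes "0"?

Yes

Start in {q0}.
Read '0': q0→{q1}; now {q1}.
State q1 is in {q1}.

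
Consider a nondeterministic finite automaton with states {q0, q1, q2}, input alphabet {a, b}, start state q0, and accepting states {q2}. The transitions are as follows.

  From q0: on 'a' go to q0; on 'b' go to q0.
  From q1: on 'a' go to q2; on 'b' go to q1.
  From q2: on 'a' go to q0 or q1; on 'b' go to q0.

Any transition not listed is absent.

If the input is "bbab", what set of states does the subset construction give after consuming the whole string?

{q0}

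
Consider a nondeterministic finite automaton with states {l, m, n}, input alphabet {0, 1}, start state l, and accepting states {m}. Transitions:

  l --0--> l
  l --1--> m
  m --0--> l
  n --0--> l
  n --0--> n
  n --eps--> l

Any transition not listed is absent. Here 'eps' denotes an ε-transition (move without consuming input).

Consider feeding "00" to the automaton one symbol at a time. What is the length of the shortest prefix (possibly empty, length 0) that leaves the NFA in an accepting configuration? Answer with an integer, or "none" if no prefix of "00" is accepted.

Start in {l}.
Read '0': l→{l}; now {l}.
Read '0': l→{l}; now {l}.
No reachable set along the way intersects F.

none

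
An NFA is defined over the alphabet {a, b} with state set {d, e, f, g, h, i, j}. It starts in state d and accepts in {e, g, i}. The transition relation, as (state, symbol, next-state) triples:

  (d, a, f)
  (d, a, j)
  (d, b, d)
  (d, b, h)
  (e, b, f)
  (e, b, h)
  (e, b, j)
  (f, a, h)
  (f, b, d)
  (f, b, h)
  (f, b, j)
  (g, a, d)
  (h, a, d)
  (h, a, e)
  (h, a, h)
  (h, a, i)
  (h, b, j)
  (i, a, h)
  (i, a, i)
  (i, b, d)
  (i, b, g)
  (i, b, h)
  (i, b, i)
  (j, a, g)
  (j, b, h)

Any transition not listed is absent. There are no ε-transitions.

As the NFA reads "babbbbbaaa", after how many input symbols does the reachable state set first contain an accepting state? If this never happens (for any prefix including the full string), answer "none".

2

Start in {d}.
Read 'b': d→{d, h}; now {d, h}.
Read 'a': d→{f, j}, h→{d, e, h, i}; now {d, e, f, h, i, j}.
None of the earlier sets intersect F, but {d, e, f, h, i, j} does.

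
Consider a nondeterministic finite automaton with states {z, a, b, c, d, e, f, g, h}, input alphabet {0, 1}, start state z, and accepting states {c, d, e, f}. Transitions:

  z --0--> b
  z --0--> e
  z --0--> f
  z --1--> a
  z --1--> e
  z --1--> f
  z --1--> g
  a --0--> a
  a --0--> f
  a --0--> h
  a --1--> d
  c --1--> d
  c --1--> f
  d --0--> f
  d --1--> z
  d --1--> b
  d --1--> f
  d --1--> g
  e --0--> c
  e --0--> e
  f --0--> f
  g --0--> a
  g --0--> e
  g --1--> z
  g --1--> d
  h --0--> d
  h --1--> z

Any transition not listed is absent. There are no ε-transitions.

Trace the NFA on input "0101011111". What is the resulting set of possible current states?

∅

Start in {z}.
Read '0': z→{b, e, f}; now {b, e, f}.
Read '1': b→∅, e→∅, f→∅; now ∅.
The set is empty and remains empty for the remaining 8 symbols.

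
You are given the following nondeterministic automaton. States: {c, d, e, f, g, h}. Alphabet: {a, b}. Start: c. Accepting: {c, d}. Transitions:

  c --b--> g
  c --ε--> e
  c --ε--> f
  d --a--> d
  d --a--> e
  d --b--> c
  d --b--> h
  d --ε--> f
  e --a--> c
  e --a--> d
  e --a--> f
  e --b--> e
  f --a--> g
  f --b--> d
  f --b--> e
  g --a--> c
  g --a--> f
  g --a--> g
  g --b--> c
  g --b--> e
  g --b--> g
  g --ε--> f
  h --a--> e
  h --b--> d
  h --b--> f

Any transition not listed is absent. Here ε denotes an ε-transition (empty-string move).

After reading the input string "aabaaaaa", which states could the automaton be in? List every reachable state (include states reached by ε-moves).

Start: ε-closure({c}) = {c, e, f}.
Read 'a': {c, e, f} → {c, d, e, f, g}.
Read 'a': {c, d, e, f, g} → {c, d, e, f, g}.
Read 'b': {c, d, e, f, g} → {c, d, e, f, g, h}.
Read 'a': {c, d, e, f, g, h} → {c, d, e, f, g}.
Read 'a': {c, d, e, f, g} → {c, d, e, f, g}.
Read 'a': {c, d, e, f, g} → {c, d, e, f, g}.
Read 'a': {c, d, e, f, g} → {c, d, e, f, g}.
Read 'a': {c, d, e, f, g} → {c, d, e, f, g}.

{c, d, e, f, g}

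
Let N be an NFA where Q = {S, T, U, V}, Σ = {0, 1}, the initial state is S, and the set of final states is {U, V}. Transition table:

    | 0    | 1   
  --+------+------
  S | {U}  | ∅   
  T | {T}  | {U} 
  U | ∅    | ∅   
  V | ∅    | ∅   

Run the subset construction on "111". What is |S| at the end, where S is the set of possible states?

0

Start in {S}.
Read '1': {S} → ∅.
The set is empty and remains empty for the remaining 2 symbols.
That set has 0 states.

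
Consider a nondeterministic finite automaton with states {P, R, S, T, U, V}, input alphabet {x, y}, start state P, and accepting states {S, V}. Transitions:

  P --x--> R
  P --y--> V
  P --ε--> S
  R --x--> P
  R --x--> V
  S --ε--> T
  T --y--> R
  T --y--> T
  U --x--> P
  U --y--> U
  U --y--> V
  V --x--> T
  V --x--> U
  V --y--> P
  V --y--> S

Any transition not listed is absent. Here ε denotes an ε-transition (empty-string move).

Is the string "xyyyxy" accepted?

No

Start: ε-closure({P}) = {P, S, T}.
Read 'x': {P, S, T} → {R}.
Read 'y': {R} → ∅.
The set is empty and remains empty for the remaining 4 symbols.
The final set ∅ contains no accepting state.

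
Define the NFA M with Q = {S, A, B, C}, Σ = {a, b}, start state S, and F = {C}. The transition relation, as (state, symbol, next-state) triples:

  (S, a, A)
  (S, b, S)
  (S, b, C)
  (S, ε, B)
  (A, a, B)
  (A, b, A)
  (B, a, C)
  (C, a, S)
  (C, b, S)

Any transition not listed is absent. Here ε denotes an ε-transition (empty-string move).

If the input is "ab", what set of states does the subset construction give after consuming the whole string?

{S, A, B}

Start: ε-closure({S}) = {S, B}.
Read 'a': S→{A}, B→{C}; now {A, C}.
Read 'b': A→{A}, C→{S}; union {S, A}; ε-closure = {S, A, B}.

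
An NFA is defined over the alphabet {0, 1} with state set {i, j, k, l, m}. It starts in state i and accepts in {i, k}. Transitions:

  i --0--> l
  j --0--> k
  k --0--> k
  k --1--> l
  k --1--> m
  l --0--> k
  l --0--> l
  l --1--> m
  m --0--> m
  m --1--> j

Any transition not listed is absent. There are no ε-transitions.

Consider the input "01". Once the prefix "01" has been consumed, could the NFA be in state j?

No

Start in {i}.
Read '0': {i} → {l}.
Read '1': {l} → {m}.
State j is not in {m}.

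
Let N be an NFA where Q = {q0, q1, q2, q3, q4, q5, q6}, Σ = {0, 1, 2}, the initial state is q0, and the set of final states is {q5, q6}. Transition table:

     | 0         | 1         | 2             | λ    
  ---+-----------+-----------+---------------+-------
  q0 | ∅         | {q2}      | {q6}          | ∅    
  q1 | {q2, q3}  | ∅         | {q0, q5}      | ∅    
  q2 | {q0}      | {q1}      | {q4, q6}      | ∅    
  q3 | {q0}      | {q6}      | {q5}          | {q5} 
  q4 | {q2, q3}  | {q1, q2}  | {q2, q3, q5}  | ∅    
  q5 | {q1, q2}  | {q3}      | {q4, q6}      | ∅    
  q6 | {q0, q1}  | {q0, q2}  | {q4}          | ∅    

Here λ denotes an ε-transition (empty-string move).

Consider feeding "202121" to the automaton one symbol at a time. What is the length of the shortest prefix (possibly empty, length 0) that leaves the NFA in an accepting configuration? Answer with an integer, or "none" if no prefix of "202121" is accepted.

1

Start in {q0}.
Read '2': {q0} → {q6}.
None of the earlier sets intersect F, but {q6} does.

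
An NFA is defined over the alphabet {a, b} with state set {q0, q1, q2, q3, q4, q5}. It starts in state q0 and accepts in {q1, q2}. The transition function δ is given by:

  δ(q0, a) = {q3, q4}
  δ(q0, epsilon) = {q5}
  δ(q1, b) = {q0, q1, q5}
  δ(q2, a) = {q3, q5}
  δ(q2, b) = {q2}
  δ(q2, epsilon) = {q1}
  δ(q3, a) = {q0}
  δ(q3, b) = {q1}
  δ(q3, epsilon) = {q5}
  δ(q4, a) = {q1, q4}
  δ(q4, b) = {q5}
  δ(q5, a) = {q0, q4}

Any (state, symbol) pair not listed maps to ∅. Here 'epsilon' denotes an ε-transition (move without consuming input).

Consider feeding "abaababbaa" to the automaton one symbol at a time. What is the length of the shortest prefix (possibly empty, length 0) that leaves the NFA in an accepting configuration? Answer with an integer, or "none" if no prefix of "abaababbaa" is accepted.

Start: ε-closure({q0}) = {q0, q5}.
Read 'a': {q0, q5} → {q0, q3, q4, q5}.
Read 'b': {q0, q3, q4, q5} → {q1, q5}.
None of the earlier sets intersect F, but {q1, q5} does.

2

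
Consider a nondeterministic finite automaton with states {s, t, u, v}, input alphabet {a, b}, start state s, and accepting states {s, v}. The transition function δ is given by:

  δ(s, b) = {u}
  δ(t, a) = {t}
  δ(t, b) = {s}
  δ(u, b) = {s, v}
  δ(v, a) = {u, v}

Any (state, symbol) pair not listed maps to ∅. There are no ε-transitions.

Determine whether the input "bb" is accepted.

Yes

Start in {s}.
Read 'b': s→{u}; now {u}.
Read 'b': u→{s, v}; now {s, v}.
The final set {s, v} contains the accepting states s, v.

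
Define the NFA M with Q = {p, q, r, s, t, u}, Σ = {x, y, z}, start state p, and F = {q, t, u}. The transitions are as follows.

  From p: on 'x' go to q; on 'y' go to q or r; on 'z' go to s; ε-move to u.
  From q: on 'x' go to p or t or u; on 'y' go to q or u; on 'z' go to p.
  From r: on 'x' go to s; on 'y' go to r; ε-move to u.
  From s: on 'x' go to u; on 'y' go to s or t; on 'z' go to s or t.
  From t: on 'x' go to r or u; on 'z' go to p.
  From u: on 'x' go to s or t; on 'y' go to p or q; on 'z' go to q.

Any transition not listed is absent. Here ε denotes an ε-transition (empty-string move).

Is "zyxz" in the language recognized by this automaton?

Yes

Start: ε-closure({p}) = {p, u}.
Read 'z': {p, u} → {q, s}.
Read 'y': {q, s} → {q, s, t, u}.
Read 'x': {q, s, t, u} → {p, r, s, t, u}.
Read 'z': {p, r, s, t, u} → {p, q, s, t, u}.
The final set {p, q, s, t, u} contains the accepting states q, t, u.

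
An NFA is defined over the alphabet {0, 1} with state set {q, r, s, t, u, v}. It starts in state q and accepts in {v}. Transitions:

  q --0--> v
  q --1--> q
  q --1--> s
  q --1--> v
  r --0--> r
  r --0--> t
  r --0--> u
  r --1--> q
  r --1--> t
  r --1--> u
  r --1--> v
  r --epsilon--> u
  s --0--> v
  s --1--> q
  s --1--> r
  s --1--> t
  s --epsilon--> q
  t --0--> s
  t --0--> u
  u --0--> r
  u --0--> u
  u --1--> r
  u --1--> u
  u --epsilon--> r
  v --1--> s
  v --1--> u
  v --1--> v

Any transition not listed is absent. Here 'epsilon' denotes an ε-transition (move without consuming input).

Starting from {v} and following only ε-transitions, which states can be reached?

{v}

Begin with {v}.
No ε-moves leave this set, so the closure equals the set itself.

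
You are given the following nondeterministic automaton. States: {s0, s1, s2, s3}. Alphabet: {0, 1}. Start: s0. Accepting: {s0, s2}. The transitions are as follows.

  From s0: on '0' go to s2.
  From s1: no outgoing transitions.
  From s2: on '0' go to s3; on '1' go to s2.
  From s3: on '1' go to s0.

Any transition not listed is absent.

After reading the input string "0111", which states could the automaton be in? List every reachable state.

Start in {s0}.
Read '0': s0→{s2}; now {s2}.
Read '1': s2→{s2}; now {s2}.
Read '1': s2→{s2}; now {s2}.
Read '1': s2→{s2}; now {s2}.

{s2}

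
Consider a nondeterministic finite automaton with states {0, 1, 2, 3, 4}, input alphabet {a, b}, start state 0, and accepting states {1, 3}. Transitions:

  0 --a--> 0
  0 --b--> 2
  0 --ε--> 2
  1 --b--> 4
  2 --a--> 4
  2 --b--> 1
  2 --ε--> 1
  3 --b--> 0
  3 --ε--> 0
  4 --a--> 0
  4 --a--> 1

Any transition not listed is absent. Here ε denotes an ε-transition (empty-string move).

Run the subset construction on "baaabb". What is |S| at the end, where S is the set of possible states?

Start: ε-closure({0}) = {0, 1, 2}.
Read 'b': {0, 1, 2} → {1, 2, 4}.
Read 'a': {1, 2, 4} → {0, 1, 2, 4}.
Read 'a': {0, 1, 2, 4} → {0, 1, 2, 4}.
Read 'a': {0, 1, 2, 4} → {0, 1, 2, 4}.
Read 'b': {0, 1, 2, 4} → {1, 2, 4}.
Read 'b': {1, 2, 4} → {1, 4}.
That set has 2 states.

2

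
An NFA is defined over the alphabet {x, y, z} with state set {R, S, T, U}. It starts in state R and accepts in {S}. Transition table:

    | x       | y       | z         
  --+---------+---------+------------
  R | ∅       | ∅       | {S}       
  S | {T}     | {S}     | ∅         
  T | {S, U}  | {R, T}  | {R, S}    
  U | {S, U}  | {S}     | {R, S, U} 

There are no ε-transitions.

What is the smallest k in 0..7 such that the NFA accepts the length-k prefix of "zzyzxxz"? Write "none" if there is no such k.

1

Start in {R}.
Read 'z': {R} → {S}.
None of the earlier sets intersect F, but {S} does.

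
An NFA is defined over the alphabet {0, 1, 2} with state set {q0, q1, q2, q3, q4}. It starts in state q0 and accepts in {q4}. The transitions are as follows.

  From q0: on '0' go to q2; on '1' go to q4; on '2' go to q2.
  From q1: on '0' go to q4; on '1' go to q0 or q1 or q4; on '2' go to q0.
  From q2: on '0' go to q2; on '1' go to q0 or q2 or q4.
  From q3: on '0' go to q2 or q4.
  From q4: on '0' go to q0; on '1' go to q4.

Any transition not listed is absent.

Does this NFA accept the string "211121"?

Yes

Start in {q0}.
Read '2': {q0} → {q2}.
Read '1': {q2} → {q0, q2, q4}.
Read '1': {q0, q2, q4} → {q0, q2, q4}.
Read '1': {q0, q2, q4} → {q0, q2, q4}.
Read '2': {q0, q2, q4} → {q2}.
Read '1': {q2} → {q0, q2, q4}.
The final set {q0, q2, q4} contains the accepting state q4.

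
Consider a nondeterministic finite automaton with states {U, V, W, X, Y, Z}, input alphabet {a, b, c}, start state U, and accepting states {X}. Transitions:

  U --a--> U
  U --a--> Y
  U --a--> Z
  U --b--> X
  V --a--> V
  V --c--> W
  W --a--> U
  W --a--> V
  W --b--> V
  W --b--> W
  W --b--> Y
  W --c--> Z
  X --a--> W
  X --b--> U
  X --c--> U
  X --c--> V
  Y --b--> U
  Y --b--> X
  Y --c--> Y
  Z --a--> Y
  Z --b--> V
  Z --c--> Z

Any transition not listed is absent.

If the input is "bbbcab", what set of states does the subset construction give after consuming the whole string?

Start in {U}.
Read 'b': U→{X}; now {X}.
Read 'b': X→{U}; now {U}.
Read 'b': U→{X}; now {X}.
Read 'c': X→{U, V}; now {U, V}.
Read 'a': U→{U, Y, Z}, V→{V}; now {U, V, Y, Z}.
Read 'b': U→{X}, V→∅, Y→{U, X}, Z→{V}; now {U, V, X}.

{U, V, X}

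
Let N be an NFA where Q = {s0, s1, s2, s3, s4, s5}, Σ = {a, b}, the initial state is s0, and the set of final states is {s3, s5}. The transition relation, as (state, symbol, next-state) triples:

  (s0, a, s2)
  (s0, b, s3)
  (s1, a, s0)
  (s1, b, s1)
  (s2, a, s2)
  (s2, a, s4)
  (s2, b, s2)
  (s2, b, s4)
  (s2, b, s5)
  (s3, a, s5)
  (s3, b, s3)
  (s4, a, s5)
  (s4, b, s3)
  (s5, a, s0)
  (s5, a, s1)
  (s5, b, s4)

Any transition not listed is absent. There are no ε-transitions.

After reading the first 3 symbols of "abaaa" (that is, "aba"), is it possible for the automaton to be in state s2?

Yes

Start in {s0}.
Read 'a': s0→{s2}; now {s2}.
Read 'b': s2→{s2, s4, s5}; now {s2, s4, s5}.
Read 'a': s2→{s2, s4}, s4→{s5}, s5→{s0, s1}; now {s0, s1, s2, s4, s5}.
State s2 is in {s0, s1, s2, s4, s5}.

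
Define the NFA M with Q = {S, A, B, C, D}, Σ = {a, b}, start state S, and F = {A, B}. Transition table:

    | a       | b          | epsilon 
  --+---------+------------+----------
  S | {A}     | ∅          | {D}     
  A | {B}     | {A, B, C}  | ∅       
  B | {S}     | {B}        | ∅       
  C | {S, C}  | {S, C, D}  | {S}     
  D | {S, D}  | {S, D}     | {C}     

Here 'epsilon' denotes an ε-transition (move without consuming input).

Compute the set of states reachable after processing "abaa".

Start: ε-closure({S}) = {S, C, D}.
Read 'a': {S, C, D} → {S, A, C, D}.
Read 'b': {S, A, C, D} → {S, A, B, C, D}.
Read 'a': {S, A, B, C, D} → {S, A, B, C, D}.
Read 'a': {S, A, B, C, D} → {S, A, B, C, D}.

{S, A, B, C, D}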